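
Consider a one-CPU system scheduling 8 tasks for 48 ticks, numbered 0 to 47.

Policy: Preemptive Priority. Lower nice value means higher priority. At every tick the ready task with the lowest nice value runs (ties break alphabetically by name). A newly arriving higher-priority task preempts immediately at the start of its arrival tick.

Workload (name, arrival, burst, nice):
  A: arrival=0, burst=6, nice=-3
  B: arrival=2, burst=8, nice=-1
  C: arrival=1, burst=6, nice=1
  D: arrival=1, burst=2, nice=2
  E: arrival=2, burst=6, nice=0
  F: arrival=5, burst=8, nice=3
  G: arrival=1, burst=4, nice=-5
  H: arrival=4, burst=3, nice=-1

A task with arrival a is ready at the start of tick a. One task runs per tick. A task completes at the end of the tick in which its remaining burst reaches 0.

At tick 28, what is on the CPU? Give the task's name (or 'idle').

t=0: ready={A} → run A
t=1: ready={A,C,D,G} → run G
t=2: ready={A,B,C,D,E,G} → run G
t=3: ready={A,B,C,D,E,G} → run G
t=4: ready={A,B,C,D,E,G,H} → run G
t=5: ready={A,B,C,D,E,F,H} → run A
t=6: ready={A,B,C,D,E,F,H} → run A
t=7: ready={A,B,C,D,E,F,H} → run A
t=8: ready={A,B,C,D,E,F,H} → run A
t=9: ready={A,B,C,D,E,F,H} → run A
t=10: ready={B,C,D,E,F,H} → run B
t=11: ready={B,C,D,E,F,H} → run B
t=12: ready={B,C,D,E,F,H} → run B
t=13: ready={B,C,D,E,F,H} → run B
t=14: ready={B,C,D,E,F,H} → run B
t=15: ready={B,C,D,E,F,H} → run B
t=16: ready={B,C,D,E,F,H} → run B
t=17: ready={B,C,D,E,F,H} → run B
t=18: ready={C,D,E,F,H} → run H
t=19: ready={C,D,E,F,H} → run H
t=20: ready={C,D,E,F,H} → run H
t=21: ready={C,D,E,F} → run E
t=22: ready={C,D,E,F} → run E
t=23: ready={C,D,E,F} → run E
t=24: ready={C,D,E,F} → run E
t=25: ready={C,D,E,F} → run E
t=26: ready={C,D,E,F} → run E
t=27: ready={C,D,F} → run C
t=28: ready={C,D,F} → run C
t=29: ready={C,D,F} → run C
t=30: ready={C,D,F} → run C
t=31: ready={C,D,F} → run C
t=32: ready={C,D,F} → run C
t=33: ready={D,F} → run D
t=34: ready={D,F} → run D
t=35: ready={F} → run F
t=36: ready={F} → run F
t=37: ready={F} → run F
t=38: ready={F} → run F
t=39: ready={F} → run F
t=40: ready={F} → run F
t=41: ready={F} → run F
t=42: ready={F} → run F
t=43: (idle)
t=44: (idle)
t=45: (idle)
t=46: (idle)
t=47: (idle)

running at tick 28 = C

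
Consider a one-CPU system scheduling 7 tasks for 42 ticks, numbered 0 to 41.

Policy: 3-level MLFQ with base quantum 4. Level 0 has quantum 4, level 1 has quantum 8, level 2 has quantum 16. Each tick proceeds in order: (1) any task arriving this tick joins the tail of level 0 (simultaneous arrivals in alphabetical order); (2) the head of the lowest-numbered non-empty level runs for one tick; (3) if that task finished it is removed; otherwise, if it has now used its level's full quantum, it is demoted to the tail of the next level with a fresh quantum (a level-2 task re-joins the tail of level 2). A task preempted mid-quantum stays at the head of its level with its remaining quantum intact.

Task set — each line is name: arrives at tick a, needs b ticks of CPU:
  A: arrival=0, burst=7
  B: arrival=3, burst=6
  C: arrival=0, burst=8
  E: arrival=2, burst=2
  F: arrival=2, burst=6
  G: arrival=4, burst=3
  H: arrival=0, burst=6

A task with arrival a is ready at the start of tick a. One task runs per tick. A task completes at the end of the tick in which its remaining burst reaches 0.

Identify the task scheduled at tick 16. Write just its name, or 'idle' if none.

running at tick 16 = F

t=0: L0/L1/L2 = ACH/-/- → run A
t=1: L0/L1/L2 = ACH/-/- → run A
t=2: L0/L1/L2 = ACHEF/-/- → run A
t=3: L0/L1/L2 = ACHEFB/-/- → run A
t=4: L0/L1/L2 = CHEFBG/A/- → run C
t=5: L0/L1/L2 = CHEFBG/A/- → run C
t=6: L0/L1/L2 = CHEFBG/A/- → run C
t=7: L0/L1/L2 = CHEFBG/A/- → run C
t=8: L0/L1/L2 = HEFBG/AC/- → run H
t=9: L0/L1/L2 = HEFBG/AC/- → run H
t=10: L0/L1/L2 = HEFBG/AC/- → run H
t=11: L0/L1/L2 = HEFBG/AC/- → run H
t=12: L0/L1/L2 = EFBG/ACH/- → run E
t=13: L0/L1/L2 = EFBG/ACH/- → run E
t=14: L0/L1/L2 = FBG/ACH/- → run F
t=15: L0/L1/L2 = FBG/ACH/- → run F
t=16: L0/L1/L2 = FBG/ACH/- → run F
t=17: L0/L1/L2 = FBG/ACH/- → run F
t=18: L0/L1/L2 = BG/ACHF/- → run B
t=19: L0/L1/L2 = BG/ACHF/- → run B
t=20: L0/L1/L2 = BG/ACHF/- → run B
t=21: L0/L1/L2 = BG/ACHF/- → run B
t=22: L0/L1/L2 = G/ACHFB/- → run G
t=23: L0/L1/L2 = G/ACHFB/- → run G
t=24: L0/L1/L2 = G/ACHFB/- → run G
t=25: L0/L1/L2 = -/ACHFB/- → run A
t=26: L0/L1/L2 = -/ACHFB/- → run A
t=27: L0/L1/L2 = -/ACHFB/- → run A
t=28: L0/L1/L2 = -/CHFB/- → run C
t=29: L0/L1/L2 = -/CHFB/- → run C
t=30: L0/L1/L2 = -/CHFB/- → run C
t=31: L0/L1/L2 = -/CHFB/- → run C
t=32: L0/L1/L2 = -/HFB/- → run H
t=33: L0/L1/L2 = -/HFB/- → run H
t=34: L0/L1/L2 = -/FB/- → run F
t=35: L0/L1/L2 = -/FB/- → run F
t=36: L0/L1/L2 = -/B/- → run B
t=37: L0/L1/L2 = -/B/- → run B
t=38: (idle)
t=39: (idle)
t=40: (idle)
t=41: (idle)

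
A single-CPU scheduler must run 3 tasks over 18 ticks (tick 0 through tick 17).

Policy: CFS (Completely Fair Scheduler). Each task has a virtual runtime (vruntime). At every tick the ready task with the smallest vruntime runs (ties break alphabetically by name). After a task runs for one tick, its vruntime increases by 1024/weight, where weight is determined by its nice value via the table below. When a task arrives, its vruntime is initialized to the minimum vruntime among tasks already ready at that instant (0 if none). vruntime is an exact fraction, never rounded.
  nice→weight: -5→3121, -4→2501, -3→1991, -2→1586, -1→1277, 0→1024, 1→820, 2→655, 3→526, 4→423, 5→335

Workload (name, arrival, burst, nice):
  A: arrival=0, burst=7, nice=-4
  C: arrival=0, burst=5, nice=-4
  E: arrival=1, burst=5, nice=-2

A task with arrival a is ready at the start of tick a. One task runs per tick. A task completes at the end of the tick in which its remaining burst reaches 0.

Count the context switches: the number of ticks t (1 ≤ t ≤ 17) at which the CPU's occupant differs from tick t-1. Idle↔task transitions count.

t=0: vr[A=0 C=0] → run A
t=1: vr[A=1024/2501 C=0 E=0] → run C
t=2: vr[A=1024/2501 C=1024/2501 E=0] → run E
t=3: vr[A=1024/2501 C=1024/2501 E=512/793] → run A
t=4: vr[A=2048/2501 C=1024/2501 E=512/793] → run C
t=5: vr[A=2048/2501 C=2048/2501 E=512/793] → run E
t=6: vr[A=2048/2501 C=2048/2501 E=1024/793] → run A
t=7: vr[A=3072/2501 C=2048/2501 E=1024/793] → run C
t=8: vr[A=3072/2501 C=3072/2501 E=1024/793] → run A
t=9: vr[A=4096/2501 C=3072/2501 E=1024/793] → run C
t=10: vr[A=4096/2501 C=4096/2501 E=1024/793] → run E
t=11: vr[A=4096/2501 C=4096/2501 E=1536/793] → run A
t=12: vr[A=5120/2501 C=4096/2501 E=1536/793] → run C
t=13: vr[A=5120/2501 E=1536/793] → run E
t=14: vr[A=5120/2501 E=2048/793] → run A
t=15: vr[A=6144/2501 E=2048/793] → run A
t=16: vr[E=2048/793] → run E
t=17: (idle)

context switches = 16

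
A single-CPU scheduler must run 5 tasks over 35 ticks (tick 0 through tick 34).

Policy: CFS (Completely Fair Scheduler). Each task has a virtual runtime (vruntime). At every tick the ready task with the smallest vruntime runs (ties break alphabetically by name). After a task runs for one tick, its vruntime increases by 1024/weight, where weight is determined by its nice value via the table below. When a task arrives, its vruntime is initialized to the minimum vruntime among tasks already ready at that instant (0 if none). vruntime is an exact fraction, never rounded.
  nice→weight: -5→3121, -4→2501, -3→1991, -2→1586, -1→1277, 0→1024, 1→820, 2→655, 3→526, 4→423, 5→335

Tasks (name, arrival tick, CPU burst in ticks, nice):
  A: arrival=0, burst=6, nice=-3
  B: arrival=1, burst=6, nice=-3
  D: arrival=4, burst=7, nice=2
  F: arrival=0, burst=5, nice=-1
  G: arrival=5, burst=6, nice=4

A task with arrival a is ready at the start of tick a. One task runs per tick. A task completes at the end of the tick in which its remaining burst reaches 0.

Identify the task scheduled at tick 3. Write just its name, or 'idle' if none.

running at tick 3 = A

t=0: vr[A=0 F=0] → run A
t=1: vr[A=1024/1991 B=0 F=0] → run B
t=2: vr[A=1024/1991 B=1024/1991 F=0] → run F
t=3: vr[A=1024/1991 B=1024/1991 F=1024/1277] → run A
t=4: vr[A=2048/1991 B=1024/1991 D=1024/1991 F=1024/1277] → run B
t=5: vr[A=2048/1991 B=2048/1991 D=1024/1991 F=1024/1277 G=1024/1991] → run D
t=6: vr[A=2048/1991 B=2048/1991 D=2709504/1304105 F=1024/1277 G=1024/1991] → run G
t=7: vr[A=2048/1991 B=2048/1991 D=2709504/1304105 F=1024/1277 G=2471936/842193] → run F
t=8: vr[A=2048/1991 B=2048/1991 D=2709504/1304105 F=2048/1277 G=2471936/842193] → run A
t=9: vr[A=3072/1991 B=2048/1991 D=2709504/1304105 F=2048/1277 G=2471936/842193] → run B
t=10: vr[A=3072/1991 B=3072/1991 D=2709504/1304105 F=2048/1277 G=2471936/842193] → run A
t=11: vr[A=4096/1991 B=3072/1991 D=2709504/1304105 F=2048/1277 G=2471936/842193] → run B
t=12: vr[A=4096/1991 B=4096/1991 D=2709504/1304105 F=2048/1277 G=2471936/842193] → run F
t=13: vr[A=4096/1991 B=4096/1991 D=2709504/1304105 F=3072/1277 G=2471936/842193] → run A
t=14: vr[A=5120/1991 B=4096/1991 D=2709504/1304105 F=3072/1277 G=2471936/842193] → run B
t=15: vr[A=5120/1991 B=5120/1991 D=2709504/1304105 F=3072/1277 G=2471936/842193] → run D
t=16: vr[A=5120/1991 B=5120/1991 D=4748288/1304105 F=3072/1277 G=2471936/842193] → run F
t=17: vr[A=5120/1991 B=5120/1991 D=4748288/1304105 F=4096/1277 G=2471936/842193] → run A
t=18: vr[B=5120/1991 D=4748288/1304105 F=4096/1277 G=2471936/842193] → run B
t=19: vr[D=4748288/1304105 F=4096/1277 G=2471936/842193] → run G
t=20: vr[D=4748288/1304105 F=4096/1277 G=4510720/842193] → run F
t=21: vr[D=4748288/1304105 G=4510720/842193] → run D
t=22: vr[D=6787072/1304105 G=4510720/842193] → run D
t=23: vr[D=8825856/1304105 G=4510720/842193] → run G
t=24: vr[D=8825856/1304105 G=2183168/280731] → run D
t=25: vr[D=2172928/260821 G=2183168/280731] → run G
t=26: vr[D=2172928/260821 G=8588288/842193] → run D
t=27: vr[D=12903424/1304105 G=8588288/842193] → run D
t=28: vr[G=8588288/842193] → run G
t=29: vr[G=10627072/842193] → run G
t=30: (idle)
t=31: (idle)
t=32: (idle)
t=33: (idle)
t=34: (idle)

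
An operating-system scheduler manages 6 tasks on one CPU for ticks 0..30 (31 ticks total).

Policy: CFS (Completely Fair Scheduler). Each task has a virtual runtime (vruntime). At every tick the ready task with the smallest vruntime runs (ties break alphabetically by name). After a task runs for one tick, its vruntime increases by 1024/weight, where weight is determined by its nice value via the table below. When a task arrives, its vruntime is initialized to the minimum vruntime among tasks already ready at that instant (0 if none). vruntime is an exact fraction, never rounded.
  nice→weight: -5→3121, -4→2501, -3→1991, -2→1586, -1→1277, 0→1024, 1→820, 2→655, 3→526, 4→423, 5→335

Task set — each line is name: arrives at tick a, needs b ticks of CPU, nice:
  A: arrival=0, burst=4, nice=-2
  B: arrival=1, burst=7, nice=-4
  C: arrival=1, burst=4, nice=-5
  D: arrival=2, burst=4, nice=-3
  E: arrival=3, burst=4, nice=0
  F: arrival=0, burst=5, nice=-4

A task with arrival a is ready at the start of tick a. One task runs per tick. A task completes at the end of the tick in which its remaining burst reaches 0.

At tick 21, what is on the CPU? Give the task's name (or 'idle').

t=0: vr[A=0 F=0] → run A
t=1: vr[A=512/793 B=0 C=0 F=0] → run B
t=2: vr[A=512/793 B=1024/2501 C=0 D=0 F=0] → run C
t=3: vr[A=512/793 B=1024/2501 C=1024/3121 D=0 E=0 F=0] → run D
t=4: vr[A=512/793 B=1024/2501 C=1024/3121 D=1024/1991 E=0 F=0] → run E
t=5: vr[A=512/793 B=1024/2501 C=1024/3121 D=1024/1991 E=1 F=0] → run F
t=6: vr[A=512/793 B=1024/2501 C=1024/3121 D=1024/1991 E=1 F=1024/2501] → run C
t=7: vr[A=512/793 B=1024/2501 C=2048/3121 D=1024/1991 E=1 F=1024/2501] → run B
t=8: vr[A=512/793 B=2048/2501 C=2048/3121 D=1024/1991 E=1 F=1024/2501] → run F
t=9: vr[A=512/793 B=2048/2501 C=2048/3121 D=1024/1991 E=1 F=2048/2501] → run D
t=10: vr[A=512/793 B=2048/2501 C=2048/3121 D=2048/1991 E=1 F=2048/2501] → run A
t=11: vr[A=1024/793 B=2048/2501 C=2048/3121 D=2048/1991 E=1 F=2048/2501] → run C
t=12: vr[A=1024/793 B=2048/2501 C=3072/3121 D=2048/1991 E=1 F=2048/2501] → run B
t=13: vr[A=1024/793 B=3072/2501 C=3072/3121 D=2048/1991 E=1 F=2048/2501] → run F
t=14: vr[A=1024/793 B=3072/2501 C=3072/3121 D=2048/1991 E=1 F=3072/2501] → run C
t=15: vr[A=1024/793 B=3072/2501 D=2048/1991 E=1 F=3072/2501] → run E
t=16: vr[A=1024/793 B=3072/2501 D=2048/1991 E=2 F=3072/2501] → run D
t=17: vr[A=1024/793 B=3072/2501 D=3072/1991 E=2 F=3072/2501] → run B
t=18: vr[A=1024/793 B=4096/2501 D=3072/1991 E=2 F=3072/2501] → run F
t=19: vr[A=1024/793 B=4096/2501 D=3072/1991 E=2 F=4096/2501] → run A
t=20: vr[A=1536/793 B=4096/2501 D=3072/1991 E=2 F=4096/2501] → run D
t=21: vr[A=1536/793 B=4096/2501 E=2 F=4096/2501] → run B
t=22: vr[A=1536/793 B=5120/2501 E=2 F=4096/2501] → run F
t=23: vr[A=1536/793 B=5120/2501 E=2] → run A
t=24: vr[B=5120/2501 E=2] → run E
t=25: vr[B=5120/2501 E=3] → run B
t=26: vr[B=6144/2501 E=3] → run B
t=27: vr[E=3] → run E
t=28: (idle)
t=29: (idle)
t=30: (idle)

running at tick 21 = B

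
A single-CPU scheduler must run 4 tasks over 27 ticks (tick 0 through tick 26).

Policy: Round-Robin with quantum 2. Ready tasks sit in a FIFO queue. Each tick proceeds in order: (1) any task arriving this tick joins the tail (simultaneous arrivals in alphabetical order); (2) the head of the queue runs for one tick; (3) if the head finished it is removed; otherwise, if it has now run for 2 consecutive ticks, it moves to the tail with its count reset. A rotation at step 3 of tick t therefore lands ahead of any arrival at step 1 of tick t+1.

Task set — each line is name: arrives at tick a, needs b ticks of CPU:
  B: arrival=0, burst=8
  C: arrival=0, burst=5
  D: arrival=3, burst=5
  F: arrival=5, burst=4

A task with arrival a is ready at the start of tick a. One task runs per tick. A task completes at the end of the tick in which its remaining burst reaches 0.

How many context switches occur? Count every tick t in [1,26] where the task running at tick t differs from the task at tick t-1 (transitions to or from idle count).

t=0: queue=[B,C] q_used=0 → run B
t=1: queue=[B,C] q_used=1 → run B
t=2: queue=[C,B] q_used=0 → run C
t=3: queue=[C,B,D] q_used=1 → run C
t=4: queue=[B,D,C] q_used=0 → run B
t=5: queue=[B,D,C,F] q_used=1 → run B
t=6: queue=[D,C,F,B] q_used=0 → run D
t=7: queue=[D,C,F,B] q_used=1 → run D
t=8: queue=[C,F,B,D] q_used=0 → run C
t=9: queue=[C,F,B,D] q_used=1 → run C
t=10: queue=[F,B,D,C] q_used=0 → run F
t=11: queue=[F,B,D,C] q_used=1 → run F
t=12: queue=[B,D,C,F] q_used=0 → run B
t=13: queue=[B,D,C,F] q_used=1 → run B
t=14: queue=[D,C,F,B] q_used=0 → run D
t=15: queue=[D,C,F,B] q_used=1 → run D
t=16: queue=[C,F,B,D] q_used=0 → run C
t=17: queue=[F,B,D] q_used=0 → run F
t=18: queue=[F,B,D] q_used=1 → run F
t=19: queue=[B,D] q_used=0 → run B
t=20: queue=[B,D] q_used=1 → run B
t=21: queue=[D] q_used=0 → run D
t=22: (idle)
t=23: (idle)
t=24: (idle)
t=25: (idle)
t=26: (idle)

context switches = 12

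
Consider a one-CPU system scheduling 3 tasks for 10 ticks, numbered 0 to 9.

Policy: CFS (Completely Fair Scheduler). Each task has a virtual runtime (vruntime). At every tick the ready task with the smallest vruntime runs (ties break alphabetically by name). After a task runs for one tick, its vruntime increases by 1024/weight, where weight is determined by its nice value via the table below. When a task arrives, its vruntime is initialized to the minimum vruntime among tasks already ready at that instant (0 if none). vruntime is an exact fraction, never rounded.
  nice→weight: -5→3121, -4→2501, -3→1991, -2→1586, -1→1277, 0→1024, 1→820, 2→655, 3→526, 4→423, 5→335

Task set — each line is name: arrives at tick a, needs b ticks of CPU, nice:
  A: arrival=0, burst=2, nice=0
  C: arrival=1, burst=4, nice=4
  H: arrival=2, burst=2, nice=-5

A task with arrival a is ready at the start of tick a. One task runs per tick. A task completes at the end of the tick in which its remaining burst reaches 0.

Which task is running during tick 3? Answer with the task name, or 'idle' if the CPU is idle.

running at tick 3 = H

t=0: vr[A=0] → run A
t=1: vr[A=1 C=1] → run A
t=2: vr[C=1 H=1] → run C
t=3: vr[C=1447/423 H=1] → run H
t=4: vr[C=1447/423 H=4145/3121] → run H
t=5: vr[C=1447/423] → run C
t=6: vr[C=2471/423] → run C
t=7: vr[C=1165/141] → run C
t=8: (idle)
t=9: (idle)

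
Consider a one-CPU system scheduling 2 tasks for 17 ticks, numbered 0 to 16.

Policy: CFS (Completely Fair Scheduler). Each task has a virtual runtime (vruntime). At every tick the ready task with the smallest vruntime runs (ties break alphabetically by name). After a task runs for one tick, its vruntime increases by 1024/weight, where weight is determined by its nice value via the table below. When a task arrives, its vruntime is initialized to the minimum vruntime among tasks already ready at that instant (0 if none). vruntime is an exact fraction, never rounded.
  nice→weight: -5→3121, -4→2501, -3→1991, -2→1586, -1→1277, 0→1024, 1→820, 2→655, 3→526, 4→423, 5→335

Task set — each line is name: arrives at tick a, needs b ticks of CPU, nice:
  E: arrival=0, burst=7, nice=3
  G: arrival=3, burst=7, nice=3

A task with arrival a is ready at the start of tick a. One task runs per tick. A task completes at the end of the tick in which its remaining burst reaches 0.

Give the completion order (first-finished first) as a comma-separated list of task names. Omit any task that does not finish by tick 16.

t=0: vr[E=0] → run E
t=1: vr[E=512/263] → run E
t=2: vr[E=1024/263] → run E
t=3: vr[E=1536/263 G=1536/263] → run E
t=4: vr[E=2048/263 G=1536/263] → run G
t=5: vr[E=2048/263 G=2048/263] → run E
t=6: vr[E=2560/263 G=2048/263] → run G
t=7: vr[E=2560/263 G=2560/263] → run E
t=8: vr[E=3072/263 G=2560/263] → run G
t=9: vr[E=3072/263 G=3072/263] → run E
t=10: vr[G=3072/263] → run G
t=11: vr[G=3584/263] → run G
t=12: vr[G=4096/263] → run G
t=13: vr[G=4608/263] → run G
t=14: (idle)
t=15: (idle)
t=16: (idle)

completion order = E, G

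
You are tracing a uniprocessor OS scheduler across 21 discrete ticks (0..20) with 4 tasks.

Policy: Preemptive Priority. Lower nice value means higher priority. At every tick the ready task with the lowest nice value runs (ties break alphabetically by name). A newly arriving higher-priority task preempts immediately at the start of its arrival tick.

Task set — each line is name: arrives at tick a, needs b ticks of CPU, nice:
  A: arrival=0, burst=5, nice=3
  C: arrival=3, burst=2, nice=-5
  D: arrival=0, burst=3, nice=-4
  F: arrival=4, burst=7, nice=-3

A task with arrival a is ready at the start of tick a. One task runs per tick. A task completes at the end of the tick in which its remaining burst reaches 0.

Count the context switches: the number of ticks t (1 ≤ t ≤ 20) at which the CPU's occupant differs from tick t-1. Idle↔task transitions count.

context switches = 4

t=0: ready={A,D} → run D
t=1: ready={A,D} → run D
t=2: ready={A,D} → run D
t=3: ready={A,C} → run C
t=4: ready={A,C,F} → run C
t=5: ready={A,F} → run F
t=6: ready={A,F} → run F
t=7: ready={A,F} → run F
t=8: ready={A,F} → run F
t=9: ready={A,F} → run F
t=10: ready={A,F} → run F
t=11: ready={A,F} → run F
t=12: ready={A} → run A
t=13: ready={A} → run A
t=14: ready={A} → run A
t=15: ready={A} → run A
t=16: ready={A} → run A
t=17: (idle)
t=18: (idle)
t=19: (idle)
t=20: (idle)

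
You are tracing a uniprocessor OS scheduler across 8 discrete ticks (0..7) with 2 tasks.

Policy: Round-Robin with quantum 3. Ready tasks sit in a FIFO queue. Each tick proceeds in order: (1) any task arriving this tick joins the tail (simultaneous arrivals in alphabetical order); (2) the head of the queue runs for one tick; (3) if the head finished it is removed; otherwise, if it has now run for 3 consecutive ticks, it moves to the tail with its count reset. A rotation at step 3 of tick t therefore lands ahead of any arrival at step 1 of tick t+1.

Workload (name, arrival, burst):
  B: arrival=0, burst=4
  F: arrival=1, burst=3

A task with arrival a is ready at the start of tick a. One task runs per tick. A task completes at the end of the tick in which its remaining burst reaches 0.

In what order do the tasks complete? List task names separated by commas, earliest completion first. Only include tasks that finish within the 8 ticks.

completion order = F, B

t=0: queue=[B] q_used=0 → run B
t=1: queue=[B,F] q_used=1 → run B
t=2: queue=[B,F] q_used=2 → run B
t=3: queue=[F,B] q_used=0 → run F
t=4: queue=[F,B] q_used=1 → run F
t=5: queue=[F,B] q_used=2 → run F
t=6: queue=[B] q_used=0 → run B
t=7: (idle)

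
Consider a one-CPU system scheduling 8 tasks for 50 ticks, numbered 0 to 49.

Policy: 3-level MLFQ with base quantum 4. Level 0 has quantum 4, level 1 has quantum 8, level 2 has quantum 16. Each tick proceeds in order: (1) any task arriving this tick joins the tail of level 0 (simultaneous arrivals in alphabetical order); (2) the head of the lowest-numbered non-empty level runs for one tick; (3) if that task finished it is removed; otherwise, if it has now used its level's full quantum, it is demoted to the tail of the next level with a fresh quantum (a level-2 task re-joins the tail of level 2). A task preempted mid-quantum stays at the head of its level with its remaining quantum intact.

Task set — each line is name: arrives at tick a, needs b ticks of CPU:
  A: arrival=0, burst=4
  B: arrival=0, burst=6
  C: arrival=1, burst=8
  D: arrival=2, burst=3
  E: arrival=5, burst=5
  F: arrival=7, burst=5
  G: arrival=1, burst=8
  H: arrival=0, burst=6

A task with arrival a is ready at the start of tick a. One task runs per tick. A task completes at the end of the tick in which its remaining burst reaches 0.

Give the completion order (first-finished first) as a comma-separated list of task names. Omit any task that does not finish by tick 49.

completion order = A, D, B, H, C, G, E, F

t=0: L0/L1/L2 = ABH/-/- → run A
t=1: L0/L1/L2 = ABHCG/-/- → run A
t=2: L0/L1/L2 = ABHCGD/-/- → run A
t=3: L0/L1/L2 = ABHCGD/-/- → run A
t=4: L0/L1/L2 = BHCGD/-/- → run B
t=5: L0/L1/L2 = BHCGDE/-/- → run B
t=6: L0/L1/L2 = BHCGDE/-/- → run B
t=7: L0/L1/L2 = BHCGDEF/-/- → run B
t=8: L0/L1/L2 = HCGDEF/B/- → run H
t=9: L0/L1/L2 = HCGDEF/B/- → run H
t=10: L0/L1/L2 = HCGDEF/B/- → run H
t=11: L0/L1/L2 = HCGDEF/B/- → run H
t=12: L0/L1/L2 = CGDEF/BH/- → run C
t=13: L0/L1/L2 = CGDEF/BH/- → run C
t=14: L0/L1/L2 = CGDEF/BH/- → run C
t=15: L0/L1/L2 = CGDEF/BH/- → run C
t=16: L0/L1/L2 = GDEF/BHC/- → run G
t=17: L0/L1/L2 = GDEF/BHC/- → run G
t=18: L0/L1/L2 = GDEF/BHC/- → run G
t=19: L0/L1/L2 = GDEF/BHC/- → run G
t=20: L0/L1/L2 = DEF/BHCG/- → run D
t=21: L0/L1/L2 = DEF/BHCG/- → run D
t=22: L0/L1/L2 = DEF/BHCG/- → run D
t=23: L0/L1/L2 = EF/BHCG/- → run E
t=24: L0/L1/L2 = EF/BHCG/- → run E
t=25: L0/L1/L2 = EF/BHCG/- → run E
t=26: L0/L1/L2 = EF/BHCG/- → run E
t=27: L0/L1/L2 = F/BHCGE/- → run F
t=28: L0/L1/L2 = F/BHCGE/- → run F
t=29: L0/L1/L2 = F/BHCGE/- → run F
t=30: L0/L1/L2 = F/BHCGE/- → run F
t=31: L0/L1/L2 = -/BHCGEF/- → run B
t=32: L0/L1/L2 = -/BHCGEF/- → run B
t=33: L0/L1/L2 = -/HCGEF/- → run H
t=34: L0/L1/L2 = -/HCGEF/- → run H
t=35: L0/L1/L2 = -/CGEF/- → run C
t=36: L0/L1/L2 = -/CGEF/- → run C
t=37: L0/L1/L2 = -/CGEF/- → run C
t=38: L0/L1/L2 = -/CGEF/- → run C
t=39: L0/L1/L2 = -/GEF/- → run G
t=40: L0/L1/L2 = -/GEF/- → run G
t=41: L0/L1/L2 = -/GEF/- → run G
t=42: L0/L1/L2 = -/GEF/- → run G
t=43: L0/L1/L2 = -/EF/- → run E
t=44: L0/L1/L2 = -/F/- → run F
t=45: (idle)
t=46: (idle)
t=47: (idle)
t=48: (idle)
t=49: (idle)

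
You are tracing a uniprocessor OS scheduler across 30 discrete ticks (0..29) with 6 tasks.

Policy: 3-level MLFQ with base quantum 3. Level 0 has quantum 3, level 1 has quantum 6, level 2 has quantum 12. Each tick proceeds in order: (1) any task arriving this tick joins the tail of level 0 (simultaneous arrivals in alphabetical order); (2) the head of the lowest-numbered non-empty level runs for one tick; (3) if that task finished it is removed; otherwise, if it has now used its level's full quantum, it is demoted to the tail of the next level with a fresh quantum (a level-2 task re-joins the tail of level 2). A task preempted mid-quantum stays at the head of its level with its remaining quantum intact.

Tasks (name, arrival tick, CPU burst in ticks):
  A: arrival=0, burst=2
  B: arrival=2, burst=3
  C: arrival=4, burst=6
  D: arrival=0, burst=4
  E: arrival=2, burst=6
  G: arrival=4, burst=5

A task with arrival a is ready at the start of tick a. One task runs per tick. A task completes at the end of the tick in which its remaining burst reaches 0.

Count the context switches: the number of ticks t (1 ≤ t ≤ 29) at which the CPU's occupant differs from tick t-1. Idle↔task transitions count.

t=0: L0/L1/L2 = AD/-/- → run A
t=1: L0/L1/L2 = AD/-/- → run A
t=2: L0/L1/L2 = DBE/-/- → run D
t=3: L0/L1/L2 = DBE/-/- → run D
t=4: L0/L1/L2 = DBECG/-/- → run D
t=5: L0/L1/L2 = BECG/D/- → run B
t=6: L0/L1/L2 = BECG/D/- → run B
t=7: L0/L1/L2 = BECG/D/- → run B
t=8: L0/L1/L2 = ECG/D/- → run E
t=9: L0/L1/L2 = ECG/D/- → run E
t=10: L0/L1/L2 = ECG/D/- → run E
t=11: L0/L1/L2 = CG/DE/- → run C
t=12: L0/L1/L2 = CG/DE/- → run C
t=13: L0/L1/L2 = CG/DE/- → run C
t=14: L0/L1/L2 = G/DEC/- → run G
t=15: L0/L1/L2 = G/DEC/- → run G
t=16: L0/L1/L2 = G/DEC/- → run G
t=17: L0/L1/L2 = -/DECG/- → run D
t=18: L0/L1/L2 = -/ECG/- → run E
t=19: L0/L1/L2 = -/ECG/- → run E
t=20: L0/L1/L2 = -/ECG/- → run E
t=21: L0/L1/L2 = -/CG/- → run C
t=22: L0/L1/L2 = -/CG/- → run C
t=23: L0/L1/L2 = -/CG/- → run C
t=24: L0/L1/L2 = -/G/- → run G
t=25: L0/L1/L2 = -/G/- → run G
t=26: (idle)
t=27: (idle)
t=28: (idle)
t=29: (idle)

context switches = 10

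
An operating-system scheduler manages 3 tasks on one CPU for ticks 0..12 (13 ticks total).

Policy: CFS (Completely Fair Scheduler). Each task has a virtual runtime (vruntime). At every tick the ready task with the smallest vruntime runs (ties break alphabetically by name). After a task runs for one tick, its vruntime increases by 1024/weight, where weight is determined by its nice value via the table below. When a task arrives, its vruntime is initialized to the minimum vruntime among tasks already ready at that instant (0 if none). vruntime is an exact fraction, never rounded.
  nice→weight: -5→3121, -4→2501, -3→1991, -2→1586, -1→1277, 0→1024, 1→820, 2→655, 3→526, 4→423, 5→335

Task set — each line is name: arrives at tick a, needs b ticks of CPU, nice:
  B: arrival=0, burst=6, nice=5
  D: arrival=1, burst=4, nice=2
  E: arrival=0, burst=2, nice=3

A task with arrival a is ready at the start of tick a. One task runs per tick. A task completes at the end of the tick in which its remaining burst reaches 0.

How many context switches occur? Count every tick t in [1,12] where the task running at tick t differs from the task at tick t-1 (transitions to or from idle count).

t=0: vr[B=0 E=0] → run B
t=1: vr[B=1024/335 D=0 E=0] → run D
t=2: vr[B=1024/335 D=1024/655 E=0] → run E
t=3: vr[B=1024/335 D=1024/655 E=512/263] → run D
t=4: vr[B=1024/335 D=2048/655 E=512/263] → run E
t=5: vr[B=1024/335 D=2048/655] → run B
t=6: vr[B=2048/335 D=2048/655] → run D
t=7: vr[B=2048/335 D=3072/655] → run D
t=8: vr[B=2048/335] → run B
t=9: vr[B=3072/335] → run B
t=10: vr[B=4096/335] → run B
t=11: vr[B=1024/67] → run B
t=12: (idle)

context switches = 8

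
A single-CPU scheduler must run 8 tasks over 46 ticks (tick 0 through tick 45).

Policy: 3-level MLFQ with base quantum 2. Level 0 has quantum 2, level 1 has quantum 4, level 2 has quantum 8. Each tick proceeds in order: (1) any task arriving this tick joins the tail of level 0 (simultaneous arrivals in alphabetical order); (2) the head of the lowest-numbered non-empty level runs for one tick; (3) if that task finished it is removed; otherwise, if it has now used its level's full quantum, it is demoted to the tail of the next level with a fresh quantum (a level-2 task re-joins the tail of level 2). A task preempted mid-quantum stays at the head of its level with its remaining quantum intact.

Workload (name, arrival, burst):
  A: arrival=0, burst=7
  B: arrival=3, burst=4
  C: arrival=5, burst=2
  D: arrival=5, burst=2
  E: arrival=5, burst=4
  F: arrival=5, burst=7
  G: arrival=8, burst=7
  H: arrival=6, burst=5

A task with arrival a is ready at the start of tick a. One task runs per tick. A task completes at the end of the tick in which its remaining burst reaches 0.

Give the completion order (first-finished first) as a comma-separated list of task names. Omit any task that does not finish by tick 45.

t=0: L0/L1/L2 = A/-/- → run A
t=1: L0/L1/L2 = A/-/- → run A
t=2: L0/L1/L2 = -/A/- → run A
t=3: L0/L1/L2 = B/A/- → run B
t=4: L0/L1/L2 = B/A/- → run B
t=5: L0/L1/L2 = CDEF/AB/- → run C
t=6: L0/L1/L2 = CDEFH/AB/- → run C
t=7: L0/L1/L2 = DEFH/AB/- → run D
t=8: L0/L1/L2 = DEFHG/AB/- → run D
t=9: L0/L1/L2 = EFHG/AB/- → run E
t=10: L0/L1/L2 = EFHG/AB/- → run E
t=11: L0/L1/L2 = FHG/ABE/- → run F
t=12: L0/L1/L2 = FHG/ABE/- → run F
t=13: L0/L1/L2 = HG/ABEF/- → run H
t=14: L0/L1/L2 = HG/ABEF/- → run H
t=15: L0/L1/L2 = G/ABEFH/- → run G
t=16: L0/L1/L2 = G/ABEFH/- → run G
t=17: L0/L1/L2 = -/ABEFHG/- → run A
t=18: L0/L1/L2 = -/ABEFHG/- → run A
t=19: L0/L1/L2 = -/ABEFHG/- → run A
t=20: L0/L1/L2 = -/BEFHG/A → run B
t=21: L0/L1/L2 = -/BEFHG/A → run B
t=22: L0/L1/L2 = -/EFHG/A → run E
t=23: L0/L1/L2 = -/EFHG/A → run E
t=24: L0/L1/L2 = -/FHG/A → run F
t=25: L0/L1/L2 = -/FHG/A → run F
t=26: L0/L1/L2 = -/FHG/A → run F
t=27: L0/L1/L2 = -/FHG/A → run F
t=28: L0/L1/L2 = -/HG/AF → run H
t=29: L0/L1/L2 = -/HG/AF → run H
t=30: L0/L1/L2 = -/HG/AF → run H
t=31: L0/L1/L2 = -/G/AF → run G
t=32: L0/L1/L2 = -/G/AF → run G
t=33: L0/L1/L2 = -/G/AF → run G
t=34: L0/L1/L2 = -/G/AF → run G
t=35: L0/L1/L2 = -/-/AFG → run A
t=36: L0/L1/L2 = -/-/FG → run F
t=37: L0/L1/L2 = -/-/G → run G
t=38: (idle)
t=39: (idle)
t=40: (idle)
t=41: (idle)
t=42: (idle)
t=43: (idle)
t=44: (idle)
t=45: (idle)

completion order = C, D, B, E, H, A, F, G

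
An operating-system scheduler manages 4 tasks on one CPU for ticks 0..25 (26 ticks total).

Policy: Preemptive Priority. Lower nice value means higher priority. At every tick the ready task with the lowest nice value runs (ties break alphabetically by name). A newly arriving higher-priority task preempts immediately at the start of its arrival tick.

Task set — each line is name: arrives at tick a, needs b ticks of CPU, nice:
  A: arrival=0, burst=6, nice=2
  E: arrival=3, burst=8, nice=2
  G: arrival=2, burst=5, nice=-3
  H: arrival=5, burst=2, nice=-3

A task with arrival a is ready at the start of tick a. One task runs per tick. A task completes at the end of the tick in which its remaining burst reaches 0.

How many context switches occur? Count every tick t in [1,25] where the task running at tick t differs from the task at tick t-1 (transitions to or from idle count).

t=0: ready={A} → run A
t=1: ready={A} → run A
t=2: ready={A,G} → run G
t=3: ready={A,E,G} → run G
t=4: ready={A,E,G} → run G
t=5: ready={A,E,G,H} → run G
t=6: ready={A,E,G,H} → run G
t=7: ready={A,E,H} → run H
t=8: ready={A,E,H} → run H
t=9: ready={A,E} → run A
t=10: ready={A,E} → run A
t=11: ready={A,E} → run A
t=12: ready={A,E} → run A
t=13: ready={E} → run E
t=14: ready={E} → run E
t=15: ready={E} → run E
t=16: ready={E} → run E
t=17: ready={E} → run E
t=18: ready={E} → run E
t=19: ready={E} → run E
t=20: ready={E} → run E
t=21: (idle)
t=22: (idle)
t=23: (idle)
t=24: (idle)
t=25: (idle)

context switches = 5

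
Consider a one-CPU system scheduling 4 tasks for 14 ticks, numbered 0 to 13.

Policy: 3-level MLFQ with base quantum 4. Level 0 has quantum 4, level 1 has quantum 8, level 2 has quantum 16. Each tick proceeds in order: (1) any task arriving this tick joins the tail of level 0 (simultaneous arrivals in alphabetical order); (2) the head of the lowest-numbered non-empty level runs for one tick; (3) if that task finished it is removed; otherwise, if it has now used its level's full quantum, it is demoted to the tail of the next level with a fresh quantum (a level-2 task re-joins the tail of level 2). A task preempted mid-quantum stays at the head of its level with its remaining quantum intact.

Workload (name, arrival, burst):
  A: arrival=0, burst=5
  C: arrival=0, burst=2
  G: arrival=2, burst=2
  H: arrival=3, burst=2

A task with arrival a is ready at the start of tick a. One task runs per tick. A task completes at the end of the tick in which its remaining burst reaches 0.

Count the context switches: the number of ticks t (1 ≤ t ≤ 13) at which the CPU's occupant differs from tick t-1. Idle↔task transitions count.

context switches = 5

t=0: L0/L1/L2 = AC/-/- → run A
t=1: L0/L1/L2 = AC/-/- → run A
t=2: L0/L1/L2 = ACG/-/- → run A
t=3: L0/L1/L2 = ACGH/-/- → run A
t=4: L0/L1/L2 = CGH/A/- → run C
t=5: L0/L1/L2 = CGH/A/- → run C
t=6: L0/L1/L2 = GH/A/- → run G
t=7: L0/L1/L2 = GH/A/- → run G
t=8: L0/L1/L2 = H/A/- → run H
t=9: L0/L1/L2 = H/A/- → run H
t=10: L0/L1/L2 = -/A/- → run A
t=11: (idle)
t=12: (idle)
t=13: (idle)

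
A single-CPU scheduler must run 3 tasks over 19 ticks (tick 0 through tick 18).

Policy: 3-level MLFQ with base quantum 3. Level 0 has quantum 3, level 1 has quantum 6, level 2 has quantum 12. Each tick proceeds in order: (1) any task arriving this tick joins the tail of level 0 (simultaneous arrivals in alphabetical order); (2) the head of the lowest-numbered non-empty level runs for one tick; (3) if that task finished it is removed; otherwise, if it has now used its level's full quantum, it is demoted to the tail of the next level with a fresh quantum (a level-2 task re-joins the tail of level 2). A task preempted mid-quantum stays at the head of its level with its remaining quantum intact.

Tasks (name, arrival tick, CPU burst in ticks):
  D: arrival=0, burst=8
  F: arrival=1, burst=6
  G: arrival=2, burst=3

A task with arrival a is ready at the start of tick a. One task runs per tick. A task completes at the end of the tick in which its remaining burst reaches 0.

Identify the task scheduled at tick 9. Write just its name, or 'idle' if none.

t=0: L0/L1/L2 = D/-/- → run D
t=1: L0/L1/L2 = DF/-/- → run D
t=2: L0/L1/L2 = DFG/-/- → run D
t=3: L0/L1/L2 = FG/D/- → run F
t=4: L0/L1/L2 = FG/D/- → run F
t=5: L0/L1/L2 = FG/D/- → run F
t=6: L0/L1/L2 = G/DF/- → run G
t=7: L0/L1/L2 = G/DF/- → run G
t=8: L0/L1/L2 = G/DF/- → run G
t=9: L0/L1/L2 = -/DF/- → run D
t=10: L0/L1/L2 = -/DF/- → run D
t=11: L0/L1/L2 = -/DF/- → run D
t=12: L0/L1/L2 = -/DF/- → run D
t=13: L0/L1/L2 = -/DF/- → run D
t=14: L0/L1/L2 = -/F/- → run F
t=15: L0/L1/L2 = -/F/- → run F
t=16: L0/L1/L2 = -/F/- → run F
t=17: (idle)
t=18: (idle)

running at tick 9 = D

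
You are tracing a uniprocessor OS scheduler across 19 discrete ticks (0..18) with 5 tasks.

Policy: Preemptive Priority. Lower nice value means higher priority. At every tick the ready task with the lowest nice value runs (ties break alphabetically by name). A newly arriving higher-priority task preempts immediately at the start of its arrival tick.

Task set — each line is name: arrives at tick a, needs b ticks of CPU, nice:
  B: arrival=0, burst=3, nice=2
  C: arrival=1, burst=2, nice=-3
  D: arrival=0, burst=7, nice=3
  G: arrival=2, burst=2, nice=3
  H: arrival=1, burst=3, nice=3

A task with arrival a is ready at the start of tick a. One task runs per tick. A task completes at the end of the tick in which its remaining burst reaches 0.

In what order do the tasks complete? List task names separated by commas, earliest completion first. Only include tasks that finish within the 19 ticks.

t=0: ready={B,D} → run B
t=1: ready={B,C,D,H} → run C
t=2: ready={B,C,D,G,H} → run C
t=3: ready={B,D,G,H} → run B
t=4: ready={B,D,G,H} → run B
t=5: ready={D,G,H} → run D
t=6: ready={D,G,H} → run D
t=7: ready={D,G,H} → run D
t=8: ready={D,G,H} → run D
t=9: ready={D,G,H} → run D
t=10: ready={D,G,H} → run D
t=11: ready={D,G,H} → run D
t=12: ready={G,H} → run G
t=13: ready={G,H} → run G
t=14: ready={H} → run H
t=15: ready={H} → run H
t=16: ready={H} → run H
t=17: (idle)
t=18: (idle)

completion order = C, B, D, G, H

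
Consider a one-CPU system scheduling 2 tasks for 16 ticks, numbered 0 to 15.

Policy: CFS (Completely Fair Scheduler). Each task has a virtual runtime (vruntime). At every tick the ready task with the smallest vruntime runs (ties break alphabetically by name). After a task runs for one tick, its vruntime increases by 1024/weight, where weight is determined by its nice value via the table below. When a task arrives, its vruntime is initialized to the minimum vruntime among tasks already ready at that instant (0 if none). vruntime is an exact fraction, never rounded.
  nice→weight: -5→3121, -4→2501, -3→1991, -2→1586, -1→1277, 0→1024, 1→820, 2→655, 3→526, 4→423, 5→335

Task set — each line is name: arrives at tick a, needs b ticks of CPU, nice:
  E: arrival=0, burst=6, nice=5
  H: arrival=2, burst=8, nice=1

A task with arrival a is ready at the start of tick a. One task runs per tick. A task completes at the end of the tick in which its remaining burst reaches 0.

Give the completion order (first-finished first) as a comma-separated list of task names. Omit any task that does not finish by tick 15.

t=0: vr[E=0] → run E
t=1: vr[E=1024/335] → run E
t=2: vr[E=2048/335 H=2048/335] → run E
t=3: vr[E=3072/335 H=2048/335] → run H
t=4: vr[E=3072/335 H=20224/2747] → run H
t=5: vr[E=3072/335 H=118272/13735] → run H
t=6: vr[E=3072/335 H=135424/13735] → run E
t=7: vr[E=4096/335 H=135424/13735] → run H
t=8: vr[E=4096/335 H=152576/13735] → run H
t=9: vr[E=4096/335 H=169728/13735] → run E
t=10: vr[E=1024/67 H=169728/13735] → run H
t=11: vr[E=1024/67 H=37376/2747] → run H
t=12: vr[E=1024/67 H=204032/13735] → run H
t=13: vr[E=1024/67] → run E
t=14: (idle)
t=15: (idle)

completion order = H, E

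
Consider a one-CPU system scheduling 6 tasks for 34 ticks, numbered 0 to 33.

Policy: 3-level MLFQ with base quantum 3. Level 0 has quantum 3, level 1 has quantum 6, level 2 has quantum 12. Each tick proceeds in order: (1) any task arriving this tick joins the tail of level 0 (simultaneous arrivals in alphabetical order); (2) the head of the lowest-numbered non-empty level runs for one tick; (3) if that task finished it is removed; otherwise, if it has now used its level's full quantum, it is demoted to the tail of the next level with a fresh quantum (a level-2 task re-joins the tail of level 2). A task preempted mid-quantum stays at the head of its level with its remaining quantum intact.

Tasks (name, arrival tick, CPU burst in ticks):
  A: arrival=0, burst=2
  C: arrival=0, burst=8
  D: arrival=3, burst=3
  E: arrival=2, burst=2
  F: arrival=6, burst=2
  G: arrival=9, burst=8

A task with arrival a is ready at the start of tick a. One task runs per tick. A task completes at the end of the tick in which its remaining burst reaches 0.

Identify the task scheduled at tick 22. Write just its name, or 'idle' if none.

running at tick 22 = G

t=0: L0/L1/L2 = AC/-/- → run A
t=1: L0/L1/L2 = AC/-/- → run A
t=2: L0/L1/L2 = CE/-/- → run C
t=3: L0/L1/L2 = CED/-/- → run C
t=4: L0/L1/L2 = CED/-/- → run C
t=5: L0/L1/L2 = ED/C/- → run E
t=6: L0/L1/L2 = EDF/C/- → run E
t=7: L0/L1/L2 = DF/C/- → run D
t=8: L0/L1/L2 = DF/C/- → run D
t=9: L0/L1/L2 = DFG/C/- → run D
t=10: L0/L1/L2 = FG/C/- → run F
t=11: L0/L1/L2 = FG/C/- → run F
t=12: L0/L1/L2 = G/C/- → run G
t=13: L0/L1/L2 = G/C/- → run G
t=14: L0/L1/L2 = G/C/- → run G
t=15: L0/L1/L2 = -/CG/- → run C
t=16: L0/L1/L2 = -/CG/- → run C
t=17: L0/L1/L2 = -/CG/- → run C
t=18: L0/L1/L2 = -/CG/- → run C
t=19: L0/L1/L2 = -/CG/- → run C
t=20: L0/L1/L2 = -/G/- → run G
t=21: L0/L1/L2 = -/G/- → run G
t=22: L0/L1/L2 = -/G/- → run G
t=23: L0/L1/L2 = -/G/- → run G
t=24: L0/L1/L2 = -/G/- → run G
t=25: (idle)
t=26: (idle)
t=27: (idle)
t=28: (idle)
t=29: (idle)
t=30: (idle)
t=31: (idle)
t=32: (idle)
t=33: (idle)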